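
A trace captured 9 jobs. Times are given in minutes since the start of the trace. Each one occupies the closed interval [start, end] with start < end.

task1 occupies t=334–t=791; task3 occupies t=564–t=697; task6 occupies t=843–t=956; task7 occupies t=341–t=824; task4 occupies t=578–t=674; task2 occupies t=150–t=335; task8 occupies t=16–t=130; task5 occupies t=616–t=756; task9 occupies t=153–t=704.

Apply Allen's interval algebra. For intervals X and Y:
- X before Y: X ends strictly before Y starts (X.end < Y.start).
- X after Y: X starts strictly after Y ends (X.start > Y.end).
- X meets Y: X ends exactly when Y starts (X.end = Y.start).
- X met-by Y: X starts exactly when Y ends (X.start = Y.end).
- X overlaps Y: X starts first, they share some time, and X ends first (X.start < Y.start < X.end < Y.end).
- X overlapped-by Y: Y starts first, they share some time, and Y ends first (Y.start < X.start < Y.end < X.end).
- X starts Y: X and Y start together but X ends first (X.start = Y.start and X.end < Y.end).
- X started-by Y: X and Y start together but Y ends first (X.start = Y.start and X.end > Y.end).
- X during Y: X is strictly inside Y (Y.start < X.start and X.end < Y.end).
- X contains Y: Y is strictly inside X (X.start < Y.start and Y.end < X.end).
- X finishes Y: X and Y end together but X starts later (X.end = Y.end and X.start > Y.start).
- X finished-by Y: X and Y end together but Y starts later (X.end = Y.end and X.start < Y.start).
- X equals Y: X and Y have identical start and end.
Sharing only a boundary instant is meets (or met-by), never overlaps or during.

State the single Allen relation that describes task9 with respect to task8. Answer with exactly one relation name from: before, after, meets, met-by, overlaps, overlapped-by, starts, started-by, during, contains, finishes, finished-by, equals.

task9 = [t=153, t=704]; task8 = [t=16, t=130].
Compare endpoints: task9.start > task8.start, task9.start > task8.end, task9.end > task8.start, task9.end > task8.end.
That pattern is 'after'.

after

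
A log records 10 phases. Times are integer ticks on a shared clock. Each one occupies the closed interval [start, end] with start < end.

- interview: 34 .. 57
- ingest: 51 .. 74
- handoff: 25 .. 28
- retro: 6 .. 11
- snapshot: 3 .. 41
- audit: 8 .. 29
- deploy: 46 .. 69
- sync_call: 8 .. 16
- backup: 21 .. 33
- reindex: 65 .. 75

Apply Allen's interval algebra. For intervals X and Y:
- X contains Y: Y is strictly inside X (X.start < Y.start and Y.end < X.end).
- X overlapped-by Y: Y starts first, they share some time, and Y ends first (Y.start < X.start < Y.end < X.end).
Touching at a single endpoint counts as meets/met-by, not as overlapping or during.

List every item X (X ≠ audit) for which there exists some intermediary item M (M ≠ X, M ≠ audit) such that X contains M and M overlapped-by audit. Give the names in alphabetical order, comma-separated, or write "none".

snapshot

Target audit = [8, 29].
Intermediaries M with M overlapped-by audit: backup.
Via backup — items with X contains backup: snapshot.
Union: snapshot.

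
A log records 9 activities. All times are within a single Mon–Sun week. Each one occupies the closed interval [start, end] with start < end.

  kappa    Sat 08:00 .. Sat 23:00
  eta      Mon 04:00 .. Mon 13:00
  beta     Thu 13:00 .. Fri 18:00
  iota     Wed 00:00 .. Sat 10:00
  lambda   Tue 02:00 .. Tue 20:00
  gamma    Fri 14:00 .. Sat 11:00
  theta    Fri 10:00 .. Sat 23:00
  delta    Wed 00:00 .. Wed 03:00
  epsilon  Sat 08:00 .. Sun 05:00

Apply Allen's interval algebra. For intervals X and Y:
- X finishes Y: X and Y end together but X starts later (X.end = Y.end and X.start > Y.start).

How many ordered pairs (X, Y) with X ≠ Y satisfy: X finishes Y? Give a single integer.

Checking all 72 ordered pairs for relation 'finishes'; matching pairs in alphabetical order:
(kappa, theta): kappa finishes theta ✓
Count: 1.

1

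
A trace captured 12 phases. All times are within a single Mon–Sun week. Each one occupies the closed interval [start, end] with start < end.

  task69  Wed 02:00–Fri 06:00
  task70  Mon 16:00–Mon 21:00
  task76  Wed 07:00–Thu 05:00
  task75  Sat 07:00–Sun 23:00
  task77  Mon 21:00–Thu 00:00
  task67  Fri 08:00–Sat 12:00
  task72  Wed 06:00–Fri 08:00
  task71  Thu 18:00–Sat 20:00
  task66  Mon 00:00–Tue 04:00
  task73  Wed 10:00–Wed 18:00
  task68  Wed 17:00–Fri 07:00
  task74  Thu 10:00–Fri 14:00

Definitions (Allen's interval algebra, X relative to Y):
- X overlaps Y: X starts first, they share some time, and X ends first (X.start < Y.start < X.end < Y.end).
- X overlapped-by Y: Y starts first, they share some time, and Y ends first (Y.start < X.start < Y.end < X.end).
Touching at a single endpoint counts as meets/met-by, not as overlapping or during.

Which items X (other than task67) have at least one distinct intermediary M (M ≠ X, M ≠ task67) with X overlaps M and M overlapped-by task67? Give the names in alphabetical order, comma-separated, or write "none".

Target task67 = [Fri 08:00, Sat 12:00].
Intermediaries M with M overlapped-by task67: task75.
Via task75 — items with X overlaps task75: task71.
Union: task71.

task71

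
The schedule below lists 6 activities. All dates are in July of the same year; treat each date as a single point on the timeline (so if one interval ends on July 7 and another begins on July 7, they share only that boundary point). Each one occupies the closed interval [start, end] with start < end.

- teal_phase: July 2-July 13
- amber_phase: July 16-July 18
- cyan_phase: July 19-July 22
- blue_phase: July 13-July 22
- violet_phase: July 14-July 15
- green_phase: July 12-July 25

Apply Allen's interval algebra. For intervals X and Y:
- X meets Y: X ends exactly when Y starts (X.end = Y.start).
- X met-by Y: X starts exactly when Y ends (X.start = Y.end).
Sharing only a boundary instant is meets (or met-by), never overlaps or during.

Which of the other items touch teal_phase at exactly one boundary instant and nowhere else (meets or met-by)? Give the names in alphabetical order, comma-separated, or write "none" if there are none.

Target teal_phase = [July 2, July 13].
amber_phase [July 16, July 18] → after → no.
blue_phase [July 13, July 22] → met-by → yes.
cyan_phase [July 19, July 22] → after → no.
green_phase [July 12, July 25] → overlapped-by → no.
violet_phase [July 14, July 15] → after → no.
Result: blue_phase.

blue_phase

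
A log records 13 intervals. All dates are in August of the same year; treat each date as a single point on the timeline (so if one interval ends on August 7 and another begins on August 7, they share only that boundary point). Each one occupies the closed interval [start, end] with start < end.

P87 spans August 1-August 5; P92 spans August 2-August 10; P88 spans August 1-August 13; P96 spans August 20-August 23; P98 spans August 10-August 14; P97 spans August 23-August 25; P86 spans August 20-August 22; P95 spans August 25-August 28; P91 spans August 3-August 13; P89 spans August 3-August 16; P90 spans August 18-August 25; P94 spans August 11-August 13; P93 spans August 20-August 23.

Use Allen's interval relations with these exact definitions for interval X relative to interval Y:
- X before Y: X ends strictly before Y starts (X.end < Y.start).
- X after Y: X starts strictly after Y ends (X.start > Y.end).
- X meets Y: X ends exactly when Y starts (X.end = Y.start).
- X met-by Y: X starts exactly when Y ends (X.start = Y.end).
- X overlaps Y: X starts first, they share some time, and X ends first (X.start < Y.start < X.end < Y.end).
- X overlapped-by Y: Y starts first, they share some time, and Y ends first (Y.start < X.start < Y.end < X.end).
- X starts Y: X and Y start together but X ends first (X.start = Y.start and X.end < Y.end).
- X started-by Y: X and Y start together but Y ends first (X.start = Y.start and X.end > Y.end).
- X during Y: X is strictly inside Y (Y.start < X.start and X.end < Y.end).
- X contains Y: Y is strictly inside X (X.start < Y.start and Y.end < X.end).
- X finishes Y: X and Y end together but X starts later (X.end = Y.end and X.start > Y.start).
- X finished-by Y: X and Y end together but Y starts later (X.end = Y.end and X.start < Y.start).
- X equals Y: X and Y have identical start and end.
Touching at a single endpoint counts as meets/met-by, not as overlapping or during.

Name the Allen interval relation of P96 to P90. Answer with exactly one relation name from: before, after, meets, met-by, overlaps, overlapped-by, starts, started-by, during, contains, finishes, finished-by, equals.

during

P96 = [August 20, August 23]; P90 = [August 18, August 25].
Compare endpoints: P96.start > P90.start, P96.start < P90.end, P96.end > P90.start, P96.end < P90.end.
That pattern is 'during'.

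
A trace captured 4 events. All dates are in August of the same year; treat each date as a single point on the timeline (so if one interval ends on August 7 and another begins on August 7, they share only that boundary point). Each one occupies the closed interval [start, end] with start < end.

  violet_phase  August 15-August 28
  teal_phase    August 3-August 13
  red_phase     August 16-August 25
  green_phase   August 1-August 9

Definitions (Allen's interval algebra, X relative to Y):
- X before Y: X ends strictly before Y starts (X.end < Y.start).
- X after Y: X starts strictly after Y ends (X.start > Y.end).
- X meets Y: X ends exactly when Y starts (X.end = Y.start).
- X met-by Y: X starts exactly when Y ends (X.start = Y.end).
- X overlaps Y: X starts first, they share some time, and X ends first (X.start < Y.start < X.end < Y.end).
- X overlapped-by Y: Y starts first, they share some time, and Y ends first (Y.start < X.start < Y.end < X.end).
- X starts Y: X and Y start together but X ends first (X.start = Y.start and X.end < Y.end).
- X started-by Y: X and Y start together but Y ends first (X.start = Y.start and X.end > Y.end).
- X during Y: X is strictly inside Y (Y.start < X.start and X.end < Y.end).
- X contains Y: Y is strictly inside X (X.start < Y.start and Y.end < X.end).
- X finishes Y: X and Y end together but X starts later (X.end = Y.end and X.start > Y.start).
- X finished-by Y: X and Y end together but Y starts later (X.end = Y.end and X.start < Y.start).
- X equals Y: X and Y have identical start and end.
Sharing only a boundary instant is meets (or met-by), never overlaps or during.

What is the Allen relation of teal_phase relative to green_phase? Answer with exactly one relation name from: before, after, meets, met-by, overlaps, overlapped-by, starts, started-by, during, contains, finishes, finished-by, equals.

overlapped-by

teal_phase = [August 3, August 13]; green_phase = [August 1, August 9].
Compare endpoints: teal_phase.start > green_phase.start, teal_phase.start < green_phase.end, teal_phase.end > green_phase.start, teal_phase.end > green_phase.end.
That pattern is 'overlapped-by'.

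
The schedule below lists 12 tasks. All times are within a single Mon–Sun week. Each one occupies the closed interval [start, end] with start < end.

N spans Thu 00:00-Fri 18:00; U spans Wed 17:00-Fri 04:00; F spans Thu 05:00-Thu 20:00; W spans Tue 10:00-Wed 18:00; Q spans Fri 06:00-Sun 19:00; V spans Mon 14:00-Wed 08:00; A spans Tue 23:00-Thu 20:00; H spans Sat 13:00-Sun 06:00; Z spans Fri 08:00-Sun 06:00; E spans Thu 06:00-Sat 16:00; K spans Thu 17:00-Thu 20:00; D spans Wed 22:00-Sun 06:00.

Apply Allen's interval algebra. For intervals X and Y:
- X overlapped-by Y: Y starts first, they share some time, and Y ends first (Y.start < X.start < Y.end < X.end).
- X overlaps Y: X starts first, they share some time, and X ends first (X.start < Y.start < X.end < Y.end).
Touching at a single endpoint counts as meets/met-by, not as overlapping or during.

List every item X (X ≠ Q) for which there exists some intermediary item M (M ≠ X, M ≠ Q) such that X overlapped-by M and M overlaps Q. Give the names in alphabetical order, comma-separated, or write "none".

E, H, Z

Target Q = [Fri 06:00, Sun 19:00].
Intermediaries M with M overlaps Q: D, E, N.
Via D — items with X overlapped-by D: none.
Via E — items with X overlapped-by E: H, Z.
Via N — items with X overlapped-by N: E, Z.
Union: E, H, Z.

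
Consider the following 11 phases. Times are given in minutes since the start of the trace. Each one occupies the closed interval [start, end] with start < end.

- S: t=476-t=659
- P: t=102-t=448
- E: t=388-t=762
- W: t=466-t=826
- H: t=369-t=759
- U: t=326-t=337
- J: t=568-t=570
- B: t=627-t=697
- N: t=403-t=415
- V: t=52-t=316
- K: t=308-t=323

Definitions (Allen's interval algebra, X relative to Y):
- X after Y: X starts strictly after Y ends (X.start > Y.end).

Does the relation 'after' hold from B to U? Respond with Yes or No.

Yes

B = [t=627, t=697], U = [t=326, t=337].
Actual relation of B to U: after.
Asked whether 'after' holds → Yes.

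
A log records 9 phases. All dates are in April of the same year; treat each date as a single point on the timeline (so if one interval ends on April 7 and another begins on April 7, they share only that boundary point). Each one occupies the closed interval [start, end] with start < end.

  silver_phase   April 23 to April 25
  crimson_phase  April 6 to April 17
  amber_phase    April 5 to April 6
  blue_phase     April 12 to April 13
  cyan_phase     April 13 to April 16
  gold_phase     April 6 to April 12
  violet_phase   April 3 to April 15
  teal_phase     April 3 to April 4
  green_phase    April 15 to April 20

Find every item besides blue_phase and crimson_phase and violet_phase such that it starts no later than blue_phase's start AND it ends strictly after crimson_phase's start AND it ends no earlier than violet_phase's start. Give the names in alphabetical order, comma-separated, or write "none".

gold_phase

Conditions: its start is no later than blue_phase's start (X.start <= April 12) AND its end is strictly after crimson_phase's start (X.end > April 6) AND its end is no earlier than violet_phase's start (X.end >= April 3).
amber_phase: start April 5 <= April 12? ✓; end April 6 > April 6? ✗; end April 6 >= April 3? ✓ → no.
cyan_phase: start April 13 <= April 12? ✗; end April 16 > April 6? ✓; end April 16 >= April 3? ✓ → no.
gold_phase: start April 6 <= April 12? ✓; end April 12 > April 6? ✓; end April 12 >= April 3? ✓ → yes.
green_phase: start April 15 <= April 12? ✗; end April 20 > April 6? ✓; end April 20 >= April 3? ✓ → no.
silver_phase: start April 23 <= April 12? ✗; end April 25 > April 6? ✓; end April 25 >= April 3? ✓ → no.
teal_phase: start April 3 <= April 12? ✓; end April 4 > April 6? ✗; end April 4 >= April 3? ✓ → no.
Result: gold_phase.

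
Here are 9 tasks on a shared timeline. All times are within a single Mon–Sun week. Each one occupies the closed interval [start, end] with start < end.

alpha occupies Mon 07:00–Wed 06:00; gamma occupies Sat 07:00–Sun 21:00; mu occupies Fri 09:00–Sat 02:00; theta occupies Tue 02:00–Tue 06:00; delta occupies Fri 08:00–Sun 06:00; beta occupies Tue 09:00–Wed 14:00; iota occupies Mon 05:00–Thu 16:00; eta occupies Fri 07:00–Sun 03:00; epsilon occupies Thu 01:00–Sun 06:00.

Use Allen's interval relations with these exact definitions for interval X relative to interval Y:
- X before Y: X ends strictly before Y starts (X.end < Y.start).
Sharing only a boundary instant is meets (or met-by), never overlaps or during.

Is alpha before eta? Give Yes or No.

Yes

alpha = [Mon 07:00, Wed 06:00], eta = [Fri 07:00, Sun 03:00].
Actual relation of alpha to eta: before.
Asked whether 'before' holds → Yes.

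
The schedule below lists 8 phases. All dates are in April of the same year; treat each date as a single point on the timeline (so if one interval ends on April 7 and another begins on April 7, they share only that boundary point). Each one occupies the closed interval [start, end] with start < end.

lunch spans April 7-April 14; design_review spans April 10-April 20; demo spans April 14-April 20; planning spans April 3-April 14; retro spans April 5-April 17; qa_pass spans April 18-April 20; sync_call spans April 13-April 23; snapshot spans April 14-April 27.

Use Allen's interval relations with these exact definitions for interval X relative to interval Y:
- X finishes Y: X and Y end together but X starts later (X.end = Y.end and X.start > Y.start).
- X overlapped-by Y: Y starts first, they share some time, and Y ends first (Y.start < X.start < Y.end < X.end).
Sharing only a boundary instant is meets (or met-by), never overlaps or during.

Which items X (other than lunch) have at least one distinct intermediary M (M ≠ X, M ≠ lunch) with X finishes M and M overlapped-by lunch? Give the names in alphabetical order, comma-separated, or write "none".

Target lunch = [April 7, April 14].
Intermediaries M with M overlapped-by lunch: design_review, sync_call.
Via design_review — items with X finishes design_review: demo, qa_pass.
Via sync_call — items with X finishes sync_call: none.
Union: demo, qa_pass.

demo, qa_pass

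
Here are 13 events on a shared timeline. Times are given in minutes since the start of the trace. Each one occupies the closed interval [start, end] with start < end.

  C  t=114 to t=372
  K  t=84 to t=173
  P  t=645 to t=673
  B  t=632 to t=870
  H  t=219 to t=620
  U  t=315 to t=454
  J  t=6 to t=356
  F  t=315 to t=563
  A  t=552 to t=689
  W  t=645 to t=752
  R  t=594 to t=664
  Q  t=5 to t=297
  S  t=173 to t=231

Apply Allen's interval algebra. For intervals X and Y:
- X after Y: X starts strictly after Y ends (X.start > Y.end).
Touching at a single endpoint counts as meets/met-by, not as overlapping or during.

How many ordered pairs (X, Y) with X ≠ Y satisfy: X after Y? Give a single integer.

44

Checking all 156 ordered pairs for relation 'after'; matching pairs in alphabetical order:
(A, C): A after C ✓
(A, J): A after J ✓
(A, K): A after K ✓
(A, Q): A after Q ✓
(A, S): A after S ✓
(A, U): A after U ✓
(B, C): B after C ✓
(B, F): B after F ✓
(B, H): B after H ✓
(B, J): B after J ✓
(B, K): B after K ✓
(B, Q): B after Q ✓
(B, S): B after S ✓
(B, U): B after U ✓
(F, K): F after K ✓
(F, Q): F after Q ✓
(F, S): F after S ✓
(H, K): H after K ✓
(P, C): P after C ✓
(P, F): P after F ✓
(P, H): P after H ✓
(P, J): P after J ✓
(P, K): P after K ✓
(P, Q): P after Q ✓
... plus 20 further pairs not listed.
Count: 44.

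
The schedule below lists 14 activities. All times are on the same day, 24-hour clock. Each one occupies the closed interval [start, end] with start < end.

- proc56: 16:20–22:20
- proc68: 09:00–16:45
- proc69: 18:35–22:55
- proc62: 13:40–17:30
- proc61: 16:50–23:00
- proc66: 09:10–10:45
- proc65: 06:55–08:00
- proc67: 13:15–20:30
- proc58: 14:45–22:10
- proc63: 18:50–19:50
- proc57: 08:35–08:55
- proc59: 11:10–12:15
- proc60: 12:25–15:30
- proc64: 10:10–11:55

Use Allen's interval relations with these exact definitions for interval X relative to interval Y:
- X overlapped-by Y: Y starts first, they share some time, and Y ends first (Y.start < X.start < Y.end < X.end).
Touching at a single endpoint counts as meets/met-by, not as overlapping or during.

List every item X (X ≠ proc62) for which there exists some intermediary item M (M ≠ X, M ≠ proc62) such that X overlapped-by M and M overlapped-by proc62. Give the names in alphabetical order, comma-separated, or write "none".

Target proc62 = [13:40, 17:30].
Intermediaries M with M overlapped-by proc62: proc56, proc58, proc61.
Via proc56 — items with X overlapped-by proc56: proc61, proc69.
Via proc58 — items with X overlapped-by proc58: proc56, proc61, proc69.
Via proc61 — items with X overlapped-by proc61: none.
Union: proc56, proc61, proc69.

proc56, proc61, proc69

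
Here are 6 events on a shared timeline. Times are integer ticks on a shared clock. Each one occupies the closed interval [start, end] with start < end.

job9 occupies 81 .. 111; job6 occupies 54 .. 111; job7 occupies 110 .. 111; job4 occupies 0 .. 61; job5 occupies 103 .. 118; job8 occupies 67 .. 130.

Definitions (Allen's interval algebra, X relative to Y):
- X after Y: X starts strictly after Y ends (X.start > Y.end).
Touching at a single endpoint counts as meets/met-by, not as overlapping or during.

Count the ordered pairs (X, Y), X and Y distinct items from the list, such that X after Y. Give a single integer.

4

Checking all 30 ordered pairs for relation 'after'; matching pairs in alphabetical order:
(job5, job4): job5 after job4 ✓
(job7, job4): job7 after job4 ✓
(job8, job4): job8 after job4 ✓
(job9, job4): job9 after job4 ✓
Count: 4.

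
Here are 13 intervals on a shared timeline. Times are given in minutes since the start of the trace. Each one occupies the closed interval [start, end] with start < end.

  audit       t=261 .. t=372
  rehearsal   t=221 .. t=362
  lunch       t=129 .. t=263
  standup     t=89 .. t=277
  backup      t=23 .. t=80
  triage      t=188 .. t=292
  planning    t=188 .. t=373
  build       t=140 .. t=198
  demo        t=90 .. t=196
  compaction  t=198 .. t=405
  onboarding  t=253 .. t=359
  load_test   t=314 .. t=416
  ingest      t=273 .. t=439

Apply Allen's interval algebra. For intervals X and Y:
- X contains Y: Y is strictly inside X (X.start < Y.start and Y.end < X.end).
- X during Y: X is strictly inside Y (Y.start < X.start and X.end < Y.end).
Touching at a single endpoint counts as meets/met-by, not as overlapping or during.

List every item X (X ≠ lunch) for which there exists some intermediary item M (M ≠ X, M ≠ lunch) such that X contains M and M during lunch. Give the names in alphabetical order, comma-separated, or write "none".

standup

Target lunch = [t=129, t=263].
Intermediaries M with M during lunch: build.
Via build — items with X contains build: standup.
Union: standup.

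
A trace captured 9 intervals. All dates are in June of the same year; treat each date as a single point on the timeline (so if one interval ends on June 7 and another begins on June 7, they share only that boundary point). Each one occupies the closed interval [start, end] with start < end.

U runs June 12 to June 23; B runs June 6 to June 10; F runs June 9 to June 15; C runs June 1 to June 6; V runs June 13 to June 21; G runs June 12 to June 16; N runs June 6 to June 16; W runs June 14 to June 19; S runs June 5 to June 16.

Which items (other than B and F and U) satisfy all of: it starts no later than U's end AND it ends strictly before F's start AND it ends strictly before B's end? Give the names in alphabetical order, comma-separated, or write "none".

Conditions: its start is no later than U's end (X.start <= June 23) AND its end is strictly before F's start (X.end < June 9) AND its end is strictly before B's end (X.end < June 10).
C: start June 1 <= June 23? ✓; end June 6 < June 9? ✓; end June 6 < June 10? ✓ → yes.
G: start June 12 <= June 23? ✓; end June 16 < June 9? ✗; end June 16 < June 10? ✗ → no.
N: start June 6 <= June 23? ✓; end June 16 < June 9? ✗; end June 16 < June 10? ✗ → no.
S: start June 5 <= June 23? ✓; end June 16 < June 9? ✗; end June 16 < June 10? ✗ → no.
V: start June 13 <= June 23? ✓; end June 21 < June 9? ✗; end June 21 < June 10? ✗ → no.
W: start June 14 <= June 23? ✓; end June 19 < June 9? ✗; end June 19 < June 10? ✗ → no.
Result: C.

C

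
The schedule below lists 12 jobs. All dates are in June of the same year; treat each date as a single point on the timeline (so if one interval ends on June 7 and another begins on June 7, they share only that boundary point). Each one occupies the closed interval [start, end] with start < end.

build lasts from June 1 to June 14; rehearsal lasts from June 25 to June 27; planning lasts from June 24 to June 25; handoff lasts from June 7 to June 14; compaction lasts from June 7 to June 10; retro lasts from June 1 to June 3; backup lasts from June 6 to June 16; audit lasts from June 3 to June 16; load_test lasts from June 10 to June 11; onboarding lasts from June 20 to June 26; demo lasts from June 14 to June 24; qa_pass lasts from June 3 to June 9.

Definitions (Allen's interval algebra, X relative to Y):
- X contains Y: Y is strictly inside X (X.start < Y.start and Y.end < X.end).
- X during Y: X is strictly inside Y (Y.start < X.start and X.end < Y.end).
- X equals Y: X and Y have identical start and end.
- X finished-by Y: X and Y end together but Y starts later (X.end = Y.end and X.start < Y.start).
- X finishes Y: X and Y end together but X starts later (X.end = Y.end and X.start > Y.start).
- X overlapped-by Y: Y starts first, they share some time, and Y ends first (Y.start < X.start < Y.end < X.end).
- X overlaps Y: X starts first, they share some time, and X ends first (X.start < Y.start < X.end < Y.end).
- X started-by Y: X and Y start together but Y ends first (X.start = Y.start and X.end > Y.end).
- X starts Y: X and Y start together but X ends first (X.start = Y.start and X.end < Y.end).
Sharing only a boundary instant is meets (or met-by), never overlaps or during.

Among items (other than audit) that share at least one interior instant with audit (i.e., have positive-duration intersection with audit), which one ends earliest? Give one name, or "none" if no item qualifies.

Target audit = [June 3, June 16].
backup [June 6, June 16] → finishes → candidate.
build [June 1, June 14] → overlaps → candidate.
compaction [June 7, June 10] → during → candidate.
demo [June 14, June 24] → overlapped-by → candidate.
handoff [June 7, June 14] → during → candidate.
load_test [June 10, June 11] → during → candidate.
onboarding [June 20, June 26] → after → excluded.
planning [June 24, June 25] → after → excluded.
qa_pass [June 3, June 9] → starts → candidate.
rehearsal [June 25, June 27] → after → excluded.
retro [June 1, June 3] → meets → excluded.
Among candidates, earliest end is June 9 → qa_pass.

qa_pass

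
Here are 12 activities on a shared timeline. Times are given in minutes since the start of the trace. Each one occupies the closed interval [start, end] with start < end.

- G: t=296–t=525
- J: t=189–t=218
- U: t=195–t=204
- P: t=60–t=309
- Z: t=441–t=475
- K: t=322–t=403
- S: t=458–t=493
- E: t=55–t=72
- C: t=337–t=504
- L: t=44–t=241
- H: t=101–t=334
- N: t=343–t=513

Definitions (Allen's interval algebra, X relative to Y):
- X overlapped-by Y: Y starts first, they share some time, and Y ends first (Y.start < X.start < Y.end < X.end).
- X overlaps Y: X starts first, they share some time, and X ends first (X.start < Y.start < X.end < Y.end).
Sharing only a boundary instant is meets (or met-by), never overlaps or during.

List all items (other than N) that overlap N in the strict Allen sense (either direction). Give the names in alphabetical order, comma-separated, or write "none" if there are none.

C, K

Target N = [t=343, t=513].
C [t=337, t=504] → overlaps → yes.
E [t=55, t=72] → before → no.
G [t=296, t=525] → contains → no.
H [t=101, t=334] → before → no.
J [t=189, t=218] → before → no.
K [t=322, t=403] → overlaps → yes.
L [t=44, t=241] → before → no.
P [t=60, t=309] → before → no.
S [t=458, t=493] → during → no.
U [t=195, t=204] → before → no.
Z [t=441, t=475] → during → no.
Result: C, K.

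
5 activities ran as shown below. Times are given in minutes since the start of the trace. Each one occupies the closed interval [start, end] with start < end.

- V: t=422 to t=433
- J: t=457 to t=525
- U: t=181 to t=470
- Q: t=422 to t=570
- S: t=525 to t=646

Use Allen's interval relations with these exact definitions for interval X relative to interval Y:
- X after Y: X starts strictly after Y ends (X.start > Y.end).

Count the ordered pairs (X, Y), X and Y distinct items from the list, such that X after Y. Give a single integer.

Checking all 20 ordered pairs for relation 'after'; matching pairs in alphabetical order:
(J, V): J after V ✓
(S, U): S after U ✓
(S, V): S after V ✓
Count: 3.

3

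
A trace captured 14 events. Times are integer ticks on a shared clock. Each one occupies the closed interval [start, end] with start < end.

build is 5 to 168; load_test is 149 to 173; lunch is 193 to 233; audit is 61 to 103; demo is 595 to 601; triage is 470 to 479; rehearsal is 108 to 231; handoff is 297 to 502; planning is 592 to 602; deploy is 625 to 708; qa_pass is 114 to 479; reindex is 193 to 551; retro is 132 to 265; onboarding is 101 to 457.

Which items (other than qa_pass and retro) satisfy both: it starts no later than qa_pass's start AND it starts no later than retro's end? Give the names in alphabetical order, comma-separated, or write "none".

Conditions: its start is no later than qa_pass's start (X.start <= 114) AND its start is no later than retro's end (X.start <= 265).
audit: start 61 <= 114? ✓; start 61 <= 265? ✓ → yes.
build: start 5 <= 114? ✓; start 5 <= 265? ✓ → yes.
demo: start 595 <= 114? ✗; start 595 <= 265? ✗ → no.
deploy: start 625 <= 114? ✗; start 625 <= 265? ✗ → no.
handoff: start 297 <= 114? ✗; start 297 <= 265? ✗ → no.
load_test: start 149 <= 114? ✗; start 149 <= 265? ✓ → no.
lunch: start 193 <= 114? ✗; start 193 <= 265? ✓ → no.
onboarding: start 101 <= 114? ✓; start 101 <= 265? ✓ → yes.
planning: start 592 <= 114? ✗; start 592 <= 265? ✗ → no.
rehearsal: start 108 <= 114? ✓; start 108 <= 265? ✓ → yes.
reindex: start 193 <= 114? ✗; start 193 <= 265? ✓ → no.
triage: start 470 <= 114? ✗; start 470 <= 265? ✗ → no.
Result: audit, build, onboarding, rehearsal.

audit, build, onboarding, rehearsal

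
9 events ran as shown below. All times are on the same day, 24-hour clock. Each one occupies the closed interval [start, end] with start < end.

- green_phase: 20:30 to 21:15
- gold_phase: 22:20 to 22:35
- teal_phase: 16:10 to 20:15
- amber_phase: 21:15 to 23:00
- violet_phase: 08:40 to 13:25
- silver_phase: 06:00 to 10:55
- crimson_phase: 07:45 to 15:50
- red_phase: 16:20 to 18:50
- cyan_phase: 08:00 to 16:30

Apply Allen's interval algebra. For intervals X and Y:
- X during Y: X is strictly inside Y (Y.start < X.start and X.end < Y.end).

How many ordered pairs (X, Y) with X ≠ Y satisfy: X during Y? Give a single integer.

Checking all 72 ordered pairs for relation 'during'; matching pairs in alphabetical order:
(gold_phase, amber_phase): gold_phase during amber_phase ✓
(red_phase, teal_phase): red_phase during teal_phase ✓
(violet_phase, crimson_phase): violet_phase during crimson_phase ✓
(violet_phase, cyan_phase): violet_phase during cyan_phase ✓
Count: 4.

4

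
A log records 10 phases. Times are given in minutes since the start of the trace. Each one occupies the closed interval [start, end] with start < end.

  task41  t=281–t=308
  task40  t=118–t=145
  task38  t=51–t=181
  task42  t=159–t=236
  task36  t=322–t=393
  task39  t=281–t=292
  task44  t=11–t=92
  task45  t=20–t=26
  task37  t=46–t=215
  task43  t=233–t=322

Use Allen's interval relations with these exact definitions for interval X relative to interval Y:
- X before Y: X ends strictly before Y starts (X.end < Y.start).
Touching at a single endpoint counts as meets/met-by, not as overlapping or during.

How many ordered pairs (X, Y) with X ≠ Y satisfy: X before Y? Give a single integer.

Checking all 90 ordered pairs for relation 'before'; matching pairs in alphabetical order:
(task37, task36): task37 before task36 ✓
(task37, task39): task37 before task39 ✓
(task37, task41): task37 before task41 ✓
(task37, task43): task37 before task43 ✓
(task38, task36): task38 before task36 ✓
(task38, task39): task38 before task39 ✓
(task38, task41): task38 before task41 ✓
(task38, task43): task38 before task43 ✓
(task39, task36): task39 before task36 ✓
(task40, task36): task40 before task36 ✓
(task40, task39): task40 before task39 ✓
(task40, task41): task40 before task41 ✓
(task40, task42): task40 before task42 ✓
(task40, task43): task40 before task43 ✓
(task41, task36): task41 before task36 ✓
(task42, task36): task42 before task36 ✓
(task42, task39): task42 before task39 ✓
(task42, task41): task42 before task41 ✓
(task44, task36): task44 before task36 ✓
(task44, task39): task44 before task39 ✓
(task44, task40): task44 before task40 ✓
(task44, task41): task44 before task41 ✓
(task44, task42): task44 before task42 ✓
(task44, task43): task44 before task43 ✓
... plus 8 further pairs not listed.
Count: 32.

32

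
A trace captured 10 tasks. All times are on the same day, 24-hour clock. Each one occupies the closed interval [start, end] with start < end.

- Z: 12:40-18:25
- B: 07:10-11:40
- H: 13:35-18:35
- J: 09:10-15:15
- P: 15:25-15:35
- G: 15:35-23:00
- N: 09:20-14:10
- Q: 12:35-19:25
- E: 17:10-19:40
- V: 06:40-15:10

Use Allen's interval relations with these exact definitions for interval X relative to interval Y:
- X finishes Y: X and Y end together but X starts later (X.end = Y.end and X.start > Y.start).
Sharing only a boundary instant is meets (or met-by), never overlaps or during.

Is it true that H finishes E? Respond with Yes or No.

No

H = [13:35, 18:35], E = [17:10, 19:40].
Actual relation of H to E: overlaps.
Asked whether 'finishes' holds → No.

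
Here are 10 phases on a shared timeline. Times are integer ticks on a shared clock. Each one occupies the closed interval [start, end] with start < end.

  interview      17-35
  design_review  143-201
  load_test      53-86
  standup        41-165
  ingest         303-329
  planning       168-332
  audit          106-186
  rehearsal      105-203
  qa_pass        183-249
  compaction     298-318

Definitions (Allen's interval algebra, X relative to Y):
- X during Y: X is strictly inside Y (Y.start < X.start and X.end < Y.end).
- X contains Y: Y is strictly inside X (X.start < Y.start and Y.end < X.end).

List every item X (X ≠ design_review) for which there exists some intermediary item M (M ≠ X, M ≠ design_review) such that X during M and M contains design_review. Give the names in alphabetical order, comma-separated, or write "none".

audit

Target design_review = [143, 201].
Intermediaries M with M contains design_review: rehearsal.
Via rehearsal — items with X during rehearsal: audit.
Union: audit.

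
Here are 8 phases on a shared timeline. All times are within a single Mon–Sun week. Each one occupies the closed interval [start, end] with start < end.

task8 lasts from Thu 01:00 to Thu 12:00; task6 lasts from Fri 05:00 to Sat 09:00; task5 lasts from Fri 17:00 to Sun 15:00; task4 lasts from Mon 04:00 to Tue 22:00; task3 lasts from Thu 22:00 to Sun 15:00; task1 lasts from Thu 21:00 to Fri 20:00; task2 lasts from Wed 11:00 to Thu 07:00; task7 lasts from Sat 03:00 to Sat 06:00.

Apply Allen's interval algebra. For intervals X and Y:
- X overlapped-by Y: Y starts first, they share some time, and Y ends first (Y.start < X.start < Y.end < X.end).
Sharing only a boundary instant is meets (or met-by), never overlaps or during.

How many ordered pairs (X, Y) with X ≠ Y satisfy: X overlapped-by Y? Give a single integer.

Checking all 56 ordered pairs for relation 'overlapped-by'; matching pairs in alphabetical order:
(task3, task1): task3 overlapped-by task1 ✓
(task5, task1): task5 overlapped-by task1 ✓
(task5, task6): task5 overlapped-by task6 ✓
(task6, task1): task6 overlapped-by task1 ✓
(task8, task2): task8 overlapped-by task2 ✓
Count: 5.

5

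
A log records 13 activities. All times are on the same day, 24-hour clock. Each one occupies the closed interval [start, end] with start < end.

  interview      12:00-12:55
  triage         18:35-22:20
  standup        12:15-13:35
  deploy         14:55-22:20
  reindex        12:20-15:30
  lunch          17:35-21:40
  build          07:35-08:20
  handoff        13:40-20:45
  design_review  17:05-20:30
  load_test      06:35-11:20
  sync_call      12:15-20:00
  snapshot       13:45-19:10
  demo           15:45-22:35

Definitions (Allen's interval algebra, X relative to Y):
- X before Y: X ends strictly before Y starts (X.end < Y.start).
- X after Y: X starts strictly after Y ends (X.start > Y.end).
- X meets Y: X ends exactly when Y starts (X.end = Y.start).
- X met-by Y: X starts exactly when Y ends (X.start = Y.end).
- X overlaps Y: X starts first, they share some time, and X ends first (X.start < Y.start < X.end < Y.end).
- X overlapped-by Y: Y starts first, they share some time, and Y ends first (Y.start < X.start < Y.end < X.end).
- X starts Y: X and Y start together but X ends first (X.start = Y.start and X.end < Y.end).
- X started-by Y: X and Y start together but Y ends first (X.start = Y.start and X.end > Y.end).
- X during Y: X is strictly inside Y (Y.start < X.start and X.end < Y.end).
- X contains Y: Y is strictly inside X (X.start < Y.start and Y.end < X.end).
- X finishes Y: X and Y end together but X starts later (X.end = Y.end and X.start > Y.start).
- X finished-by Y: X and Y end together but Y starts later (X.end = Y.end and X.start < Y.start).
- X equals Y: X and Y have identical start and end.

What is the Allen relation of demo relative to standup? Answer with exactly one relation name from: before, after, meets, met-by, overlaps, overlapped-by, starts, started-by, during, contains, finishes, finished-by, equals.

demo = [15:45, 22:35]; standup = [12:15, 13:35].
Compare endpoints: demo.start > standup.start, demo.start > standup.end, demo.end > standup.start, demo.end > standup.end.
That pattern is 'after'.

after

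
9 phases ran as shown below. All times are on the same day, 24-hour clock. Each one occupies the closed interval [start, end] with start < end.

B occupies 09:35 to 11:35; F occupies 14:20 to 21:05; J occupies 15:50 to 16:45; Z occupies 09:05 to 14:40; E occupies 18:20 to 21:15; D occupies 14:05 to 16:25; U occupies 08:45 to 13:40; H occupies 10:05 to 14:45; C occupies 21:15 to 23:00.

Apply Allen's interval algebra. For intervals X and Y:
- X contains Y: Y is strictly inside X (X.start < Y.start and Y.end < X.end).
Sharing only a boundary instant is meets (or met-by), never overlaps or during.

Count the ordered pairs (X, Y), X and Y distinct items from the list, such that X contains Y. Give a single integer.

Checking all 72 ordered pairs for relation 'contains'; matching pairs in alphabetical order:
(F, J): F contains J ✓
(U, B): U contains B ✓
(Z, B): Z contains B ✓
Count: 3.

3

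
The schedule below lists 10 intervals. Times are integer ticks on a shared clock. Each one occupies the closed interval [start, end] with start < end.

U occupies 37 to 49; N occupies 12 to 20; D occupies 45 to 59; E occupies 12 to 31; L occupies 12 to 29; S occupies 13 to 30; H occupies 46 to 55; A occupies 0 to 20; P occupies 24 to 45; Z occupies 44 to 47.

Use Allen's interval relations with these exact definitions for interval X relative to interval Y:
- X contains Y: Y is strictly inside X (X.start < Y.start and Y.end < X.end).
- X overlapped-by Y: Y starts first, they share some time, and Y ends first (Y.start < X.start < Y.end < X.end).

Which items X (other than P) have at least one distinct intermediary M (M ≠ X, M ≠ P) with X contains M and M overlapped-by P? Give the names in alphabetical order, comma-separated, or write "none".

Target P = [24, 45].
Intermediaries M with M overlapped-by P: U, Z.
Via U — items with X contains U: none.
Via Z — items with X contains Z: U.
Union: U.

U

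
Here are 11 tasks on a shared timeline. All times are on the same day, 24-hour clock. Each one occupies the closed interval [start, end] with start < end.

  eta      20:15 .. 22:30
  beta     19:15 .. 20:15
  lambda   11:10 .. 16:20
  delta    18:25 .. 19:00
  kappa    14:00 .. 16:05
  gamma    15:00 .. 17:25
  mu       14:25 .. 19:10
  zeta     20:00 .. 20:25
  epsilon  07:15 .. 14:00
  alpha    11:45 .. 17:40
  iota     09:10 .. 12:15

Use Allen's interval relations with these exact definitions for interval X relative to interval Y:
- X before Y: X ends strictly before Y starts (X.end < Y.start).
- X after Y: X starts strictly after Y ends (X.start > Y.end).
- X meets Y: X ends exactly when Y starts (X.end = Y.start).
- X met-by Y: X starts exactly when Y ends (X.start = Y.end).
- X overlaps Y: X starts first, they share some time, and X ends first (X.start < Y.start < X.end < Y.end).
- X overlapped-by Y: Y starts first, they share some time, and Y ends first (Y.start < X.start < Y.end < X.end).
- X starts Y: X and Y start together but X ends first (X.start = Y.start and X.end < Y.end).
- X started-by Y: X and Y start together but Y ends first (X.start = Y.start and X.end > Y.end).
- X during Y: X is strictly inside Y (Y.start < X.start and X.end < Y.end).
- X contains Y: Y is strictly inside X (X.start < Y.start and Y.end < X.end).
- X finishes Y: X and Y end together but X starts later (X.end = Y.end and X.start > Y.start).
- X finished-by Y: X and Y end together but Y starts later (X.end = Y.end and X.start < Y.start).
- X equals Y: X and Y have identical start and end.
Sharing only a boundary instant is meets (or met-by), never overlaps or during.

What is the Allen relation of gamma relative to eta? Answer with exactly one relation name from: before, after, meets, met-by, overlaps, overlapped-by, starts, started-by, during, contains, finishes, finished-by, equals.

before

gamma = [15:00, 17:25]; eta = [20:15, 22:30].
Compare endpoints: gamma.start < eta.start, gamma.start < eta.end, gamma.end < eta.start, gamma.end < eta.end.
That pattern is 'before'.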